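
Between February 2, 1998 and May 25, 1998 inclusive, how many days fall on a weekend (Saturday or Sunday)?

February 2, 1998 is a Monday.
That's 113 days from start to end, counting both.
113 = 7 × 16 + 1, so there are 16 full weeks plus 1 extra day.
Each full week contributes 2 weekend days (Sat, Sun): 16 × 2 = 32.
The 1 extra day is Mon — none qualify.
Total: 32 + 0 = 32.

32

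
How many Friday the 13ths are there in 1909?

1

The 13th falls on a Friday when the month's 13th has weekday Fri.
Jan 13 is Wed; Feb 13 is Sat; Mar 13 is Sat; Apr 13 is Tue; May 13 is Thu; Jun 13 is Sun; Jul 13 is Tue; Aug 13 is Fri ✓; Sep 13 is Mon; Oct 13 is Wed; Nov 13 is Sat; Dec 13 is Mon.
Friday the 13ths: Aug.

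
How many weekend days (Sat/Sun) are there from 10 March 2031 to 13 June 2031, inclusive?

10 March 2031 is a Monday.
From 10 March 2031 to 13 June 2031 is 96 days inclusive.
96 = 7 × 13 + 5, so there are 13 full weeks plus 5 extra days.
Each full week contributes 2 weekend days (Sat, Sun): 13 × 2 = 26.
The 5 extra days are Monday, Tuesday, Wednesday, Thursday, Friday — none qualify.
Total: 26 + 0 = 26.

26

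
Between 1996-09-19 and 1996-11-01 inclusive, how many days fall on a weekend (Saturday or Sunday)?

12

1996-09-19 is a Thursday.
That's 44 days from start to end, counting both.
44 = 7 × 6 + 2, so there are 6 full weeks plus 2 extra days.
Each full week contributes 2 weekend days (Sat, Sun): 6 × 2 = 12.
The 2 extra days are Thursday, Friday — none qualify.
Total: 12 + 0 = 12.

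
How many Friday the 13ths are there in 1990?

2

The 13th falls on a Friday when the month's 13th has weekday Fri.
Jan 13 is Sat; Feb 13 is Tue; Mar 13 is Tue; Apr 13 is Fri ✓; May 13 is Sun; Jun 13 is Wed; Jul 13 is Fri ✓; Aug 13 is Mon; Sep 13 is Thu; Oct 13 is Sat; Nov 13 is Tue; Dec 13 is Thu.
Friday the 13ths: Apr, Jul.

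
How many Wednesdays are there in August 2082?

Aug 1, 2082 is a Saturday.
From Aug 1, 2082 to Aug 31, 2082 is 31 days inclusive.
31 = 7 × 4 + 3, so there are 4 full weeks plus 3 extra days.
Each full week contributes one Wednesday: 4 so far.
The 3 extra days are Sat, Sun, Mon — none qualify.
Total: 4 + 0 = 4.

4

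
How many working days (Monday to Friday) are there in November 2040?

22

Nov 1, 2040 is a Thursday.
The range spans 30 days (inclusive of both endpoints).
30 = 7 × 4 + 2, so there are 4 full weeks plus 2 extra days.
Each full week contributes 5 weekdays (Mon–Fri): 4 × 5 = 20.
The 2 extra days are Thursday, Friday — 2 of them qualify.
Total: 20 + 2 = 22.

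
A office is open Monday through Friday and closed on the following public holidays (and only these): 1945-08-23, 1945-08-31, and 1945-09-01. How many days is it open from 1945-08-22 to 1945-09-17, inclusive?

17

1945-08-22 is a Wednesday.
That's 27 days from start to end, counting both.
27 = 7 × 3 + 6, so there are 3 full weeks plus 6 extra days.
Each full week contributes 5 weekdays (Mon–Fri): 3 × 5 = 15.
The 6 extra days are Wed, Thu, Fri, Sat, Sun, Mon — 4 of them qualify.
Total: 15 + 4 = 19.
Holidays: 1945-08-23 (Thu); 1945-08-31 (Fri); 1945-09-01 (Sat).
2 of the 3 holidays fall on weekdays; the rest are weekends and were already excluded.
Business days: 19 − 2 = 17.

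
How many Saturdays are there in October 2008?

4

2008-10-01 is a Wednesday.
From 2008-10-01 to 2008-10-31 is 31 days inclusive.
31 = 7 × 4 + 3, so there are 4 full weeks plus 3 extra days.
Each full week contributes one Saturday: 4 so far.
The 3 extra days are Wednesday, Thursday, Friday — none qualify.
Total: 4 + 0 = 4.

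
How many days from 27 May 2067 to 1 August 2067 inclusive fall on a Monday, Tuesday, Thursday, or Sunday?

27 May 2067 is a Friday.
That's 67 days from start to end, counting both.
67 = 7 × 9 + 4, so there are 9 full weeks plus 4 extra days.
Each full week contributes 4 days from the set (Mon, Tue, Thu, Sun): 9 × 4 = 36.
The 4 extra days are Friday, Saturday, Sunday, Monday — 2 of them qualify.
Total: 36 + 2 = 38.

38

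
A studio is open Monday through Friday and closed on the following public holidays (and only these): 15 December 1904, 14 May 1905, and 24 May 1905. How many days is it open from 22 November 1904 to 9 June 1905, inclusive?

142

22 November 1904 is a Tuesday.
The range spans 200 days (inclusive of both endpoints).
200 = 7 × 28 + 4, so there are 28 full weeks plus 4 extra days.
Each full week contributes 5 weekdays (Mon–Fri): 28 × 5 = 140.
The 4 extra days are Tuesday, Wednesday, Thursday, Friday — 4 of them qualify.
Total: 140 + 4 = 144.
Holidays: 15 December 1904 (Thu); 14 May 1905 (Sun); 24 May 1905 (Wed).
2 of the 3 holidays fall on weekdays; the rest are weekends and were already excluded.
Business days: 144 − 2 = 142.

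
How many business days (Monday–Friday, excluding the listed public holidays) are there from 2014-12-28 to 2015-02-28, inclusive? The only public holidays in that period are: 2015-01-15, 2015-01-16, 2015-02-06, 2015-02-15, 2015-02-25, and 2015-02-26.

40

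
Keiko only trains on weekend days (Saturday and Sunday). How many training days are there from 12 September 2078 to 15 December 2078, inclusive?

26

12 September 2078 is a Monday.
The range spans 95 days (inclusive of both endpoints).
95 = 7 × 13 + 4, so there are 13 full weeks plus 4 extra days.
Each full week contributes 2 weekend days (Sat, Sun): 13 × 2 = 26.
The 4 extra days are Mon, Tue, Wed, Thu — none qualify.
Total: 26 + 0 = 26.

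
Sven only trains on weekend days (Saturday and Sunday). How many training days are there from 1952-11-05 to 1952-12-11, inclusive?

1952-11-05 is a Wednesday.
The range spans 37 days (inclusive of both endpoints).
37 = 7 × 5 + 2, so there are 5 full weeks plus 2 extra days.
Each full week contributes 2 weekend days (Sat, Sun): 5 × 2 = 10.
The 2 extra days are Wednesday, Thursday — none qualify.
Total: 10 + 0 = 10.

10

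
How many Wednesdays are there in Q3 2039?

13

1 July 2039 is a Friday.
That's 92 days from start to end, counting both.
92 = 7 × 13 + 1, so there are 13 full weeks plus 1 extra day.
Each full week contributes one Wednesday: 13 so far.
The 1 extra day is Friday — none qualify.
Total: 13 + 0 = 13.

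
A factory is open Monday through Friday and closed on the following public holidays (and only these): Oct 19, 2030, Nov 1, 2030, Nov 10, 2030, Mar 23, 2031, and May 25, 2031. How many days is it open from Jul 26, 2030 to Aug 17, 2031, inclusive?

Jul 26, 2030 is a Friday.
That's 388 days from start to end, counting both.
388 = 7 × 55 + 3, so there are 55 full weeks plus 3 extra days.
Each full week contributes 5 weekdays (Mon–Fri): 55 × 5 = 275.
The 3 extra days are Fri, Sat, Sun — 1 of them qualifies.
Total: 275 + 1 = 276.
Holidays: Oct 19, 2030 (Sat); Nov 1, 2030 (Fri); Nov 10, 2030 (Sun); Mar 23, 2031 (Sun); May 25, 2031 (Sun).
1 of the 5 holidays fall on weekdays; the rest are weekends and were already excluded.
Business days: 276 − 1 = 275.

275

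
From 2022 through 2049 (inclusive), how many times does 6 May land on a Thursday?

Day of week of May 6 in each year:
2022: Fri, 2023: Sat, 2024: Mon, 2025: Tue, 2026: Wed, 2027: Thu ✓, 2028: Sat, 2029: Sun, 2030: Mon, 2031: Tue, 2032: Thu ✓, 2033: Fri, 2034: Sat, 2035: Sun, 2036: Tue, 2037: Wed, 2038: Thu ✓, 2039: Fri, 2040: Sun, 2041: Mon, 2042: Tue, 2043: Wed, 2044: Fri, 2045: Sat, 2046: Sun, 2047: Mon, 2048: Wed, 2049: Thu ✓
Thursdays: 2027, 2032, 2038, 2049.

4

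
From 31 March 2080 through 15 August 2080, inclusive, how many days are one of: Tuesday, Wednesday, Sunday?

31 March 2080 is a Sunday.
From 31 March 2080 to 15 August 2080 is 138 days inclusive.
138 = 7 × 19 + 5, so there are 19 full weeks plus 5 extra days.
Each full week contributes 3 days from the set (Tue, Wed, Sun): 19 × 3 = 57.
The 5 extra days are Sun, Mon, Tue, Wed, Thu — 3 of them qualify.
Total: 57 + 3 = 60.

60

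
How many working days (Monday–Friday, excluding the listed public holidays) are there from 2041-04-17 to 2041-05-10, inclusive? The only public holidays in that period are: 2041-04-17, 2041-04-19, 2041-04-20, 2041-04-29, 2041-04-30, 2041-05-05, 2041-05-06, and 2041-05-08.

12

2041-04-17 is a Wednesday.
The range spans 24 days (inclusive of both endpoints).
24 = 7 × 3 + 3, so there are 3 full weeks plus 3 extra days.
Each full week contributes 5 weekdays (Mon–Fri): 3 × 5 = 15.
The 3 extra days are Wednesday, Thursday, Friday — 3 of them qualify.
Total: 15 + 3 = 18.
Holidays: 2041-04-17 (Wed); 2041-04-19 (Fri); 2041-04-20 (Sat); 2041-04-29 (Mon); 2041-04-30 (Tue); 2041-05-05 (Sun); 2041-05-06 (Mon); 2041-05-08 (Wed).
6 of the 8 holidays fall on weekdays; the rest are weekends and were already excluded.
Business days: 18 − 6 = 12.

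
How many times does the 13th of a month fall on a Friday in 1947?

1

The 13th falls on a Friday when the month's 13th has weekday Fri.
Jan 13 is Mon; Feb 13 is Thu; Mar 13 is Thu; Apr 13 is Sun; May 13 is Tue; Jun 13 is Fri ✓; Jul 13 is Sun; Aug 13 is Wed; Sep 13 is Sat; Oct 13 is Mon; Nov 13 is Thu; Dec 13 is Sat.
Friday the 13ths: Jun.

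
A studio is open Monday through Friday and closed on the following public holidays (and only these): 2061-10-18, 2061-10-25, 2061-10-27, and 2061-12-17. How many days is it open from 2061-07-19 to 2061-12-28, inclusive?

2061-07-19 is a Tuesday.
The range spans 163 days (inclusive of both endpoints).
163 = 7 × 23 + 2, so there are 23 full weeks plus 2 extra days.
Each full week contributes 5 weekdays (Mon–Fri): 23 × 5 = 115.
The 2 extra days are Tue, Wed — 2 of them qualify.
Total: 115 + 2 = 117.
Holidays: 2061-10-18 (Tue); 2061-10-25 (Tue); 2061-10-27 (Thu); 2061-12-17 (Sat).
3 of the 4 holidays fall on weekdays; the rest are weekends and were already excluded.
Business days: 117 − 3 = 114.

114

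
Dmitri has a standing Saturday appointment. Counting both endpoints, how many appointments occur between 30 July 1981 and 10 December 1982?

30 July 1981 is a Thursday.
From 30 July 1981 to 10 December 1982 is 499 days inclusive.
499 = 7 × 71 + 2, so there are 71 full weeks plus 2 extra days.
Each full week contributes one Saturday: 71 so far.
The 2 extra days are Thu, Fri — none qualify.
Total: 71 + 0 = 71.

71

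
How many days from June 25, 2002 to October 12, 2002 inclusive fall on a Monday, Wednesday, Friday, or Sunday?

62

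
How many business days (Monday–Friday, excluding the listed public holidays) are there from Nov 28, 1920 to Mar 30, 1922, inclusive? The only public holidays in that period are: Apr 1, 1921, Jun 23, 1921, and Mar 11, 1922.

Nov 28, 1920 is a Sunday.
From Nov 28, 1920 to Mar 30, 1922 is 488 days inclusive.
488 = 7 × 69 + 5, so there are 69 full weeks plus 5 extra days.
Each full week contributes 5 weekdays (Mon–Fri): 69 × 5 = 345.
The 5 extra days are Sun, Mon, Tue, Wed, Thu — 4 of them qualify.
Total: 345 + 4 = 349.
Holidays: Apr 1, 1921 (Fri); Jun 23, 1921 (Thu); Mar 11, 1922 (Sat).
2 of the 3 holidays fall on weekdays; the rest are weekends and were already excluded.
Business days: 349 − 2 = 347.

347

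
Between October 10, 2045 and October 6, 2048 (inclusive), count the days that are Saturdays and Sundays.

312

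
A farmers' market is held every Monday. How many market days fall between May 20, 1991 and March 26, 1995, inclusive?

201 Mondays

May 20, 1991 is a Monday.
From May 20, 1991 to March 26, 1995 is 1407 days inclusive.
1407 = 7 × 201, so the span is exactly 201 full weeks.
Each full week contributes one Monday: 201 so far.
Total: 201.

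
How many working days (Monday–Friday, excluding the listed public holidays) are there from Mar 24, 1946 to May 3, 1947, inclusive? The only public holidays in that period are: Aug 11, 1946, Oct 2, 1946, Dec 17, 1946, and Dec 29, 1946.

Mar 24, 1946 is a Sunday.
The range spans 406 days (inclusive of both endpoints).
406 = 7 × 58, so the span is exactly 58 full weeks.
Each full week contributes 5 weekdays (Mon–Fri): 58 × 5 = 290.
Total: 290.
Holidays: Aug 11, 1946 (Sun); Oct 2, 1946 (Wed); Dec 17, 1946 (Tue); Dec 29, 1946 (Sun).
2 of the 4 holidays fall on weekdays; the rest are weekends and were already excluded.
Business days: 290 − 2 = 288.

288 working days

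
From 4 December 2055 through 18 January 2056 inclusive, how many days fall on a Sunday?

7

4 December 2055 is a Saturday.
The range spans 46 days (inclusive of both endpoints).
46 = 7 × 6 + 4, so there are 6 full weeks plus 4 extra days.
Each full week contributes one Sunday: 6 so far.
The 4 extra days are Saturday, Sunday, Monday, Tuesday — 1 of them qualifies.
Total: 6 + 1 = 7.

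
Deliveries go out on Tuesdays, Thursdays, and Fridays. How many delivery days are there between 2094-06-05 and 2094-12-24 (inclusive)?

87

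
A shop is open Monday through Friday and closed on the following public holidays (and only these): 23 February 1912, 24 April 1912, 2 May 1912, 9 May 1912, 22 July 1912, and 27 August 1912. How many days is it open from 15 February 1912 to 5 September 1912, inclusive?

15 February 1912 is a Thursday.
The range spans 204 days (inclusive of both endpoints).
204 = 7 × 29 + 1, so there are 29 full weeks plus 1 extra day.
Each full week contributes 5 weekdays (Mon–Fri): 29 × 5 = 145.
The 1 extra day is Thursday — 1 of them qualifies.
Total: 145 + 1 = 146.
Holidays: 23 February 1912 (Fri); 24 April 1912 (Wed); 2 May 1912 (Thu); 9 May 1912 (Thu); 22 July 1912 (Mon); 27 August 1912 (Tue).
All 6 holidays fall on weekdays, so subtract 6.
Business days: 146 − 6 = 140.

140 business days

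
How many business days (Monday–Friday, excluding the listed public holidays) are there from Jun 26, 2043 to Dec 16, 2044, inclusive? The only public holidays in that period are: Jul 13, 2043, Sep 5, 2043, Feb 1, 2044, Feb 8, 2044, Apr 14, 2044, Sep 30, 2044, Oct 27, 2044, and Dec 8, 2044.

Jun 26, 2043 is a Friday.
The range spans 540 days (inclusive of both endpoints).
540 = 7 × 77 + 1, so there are 77 full weeks plus 1 extra day.
Each full week contributes 5 weekdays (Mon–Fri): 77 × 5 = 385.
The 1 extra day is Fri — 1 of them qualifies.
Total: 385 + 1 = 386.
Holidays: Jul 13, 2043 (Mon); Sep 5, 2043 (Sat); Feb 1, 2044 (Mon); Feb 8, 2044 (Mon); Apr 14, 2044 (Thu); Sep 30, 2044 (Fri); Oct 27, 2044 (Thu); Dec 8, 2044 (Thu).
7 of the 8 holidays fall on weekdays; the rest are weekends and were already excluded.
Business days: 386 − 7 = 379.

379 business days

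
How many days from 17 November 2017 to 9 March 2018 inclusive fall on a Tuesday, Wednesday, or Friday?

49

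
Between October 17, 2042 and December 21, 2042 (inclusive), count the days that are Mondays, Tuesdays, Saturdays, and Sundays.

October 17, 2042 is a Friday.
The range spans 66 days (inclusive of both endpoints).
66 = 7 × 9 + 3, so there are 9 full weeks plus 3 extra days.
Each full week contributes 4 days from the set (Mon, Tue, Sat, Sun): 9 × 4 = 36.
The 3 extra days are Fri, Sat, Sun — 2 of them qualify.
Total: 36 + 2 = 38.

38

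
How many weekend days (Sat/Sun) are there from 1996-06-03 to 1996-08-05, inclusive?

1996-06-03 is a Monday.
The range spans 64 days (inclusive of both endpoints).
64 = 7 × 9 + 1, so there are 9 full weeks plus 1 extra day.
Each full week contributes 2 weekend days (Sat, Sun): 9 × 2 = 18.
The 1 extra day is Mon — none qualify.
Total: 18 + 0 = 18.

18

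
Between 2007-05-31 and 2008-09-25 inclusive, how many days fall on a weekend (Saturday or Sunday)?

2007-05-31 is a Thursday.
The range spans 484 days (inclusive of both endpoints).
484 = 7 × 69 + 1, so there are 69 full weeks plus 1 extra day.
Each full week contributes 2 weekend days (Sat, Sun): 69 × 2 = 138.
The 1 extra day is Thursday — none qualify.
Total: 138 + 0 = 138.

138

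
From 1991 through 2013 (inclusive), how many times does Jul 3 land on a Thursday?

3

Day of week of July 3 in each year:
1991: Wed, 1992: Fri, 1993: Sat, 1994: Sun, 1995: Mon, 1996: Wed, 1997: Thu ✓, 1998: Fri, 1999: Sat, 2000: Mon, 2001: Tue, 2002: Wed, 2003: Thu ✓, 2004: Sat, 2005: Sun, 2006: Mon, 2007: Tue, 2008: Thu ✓, 2009: Fri, 2010: Sat, 2011: Sun, 2012: Tue, 2013: Wed
Thursdays: 1997, 2003, 2008.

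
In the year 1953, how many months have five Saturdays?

A month has five Saturdays exactly when Saturday falls within its first (length − 28) days.
Jan: 31 days, starts Thu → 5 of Thu, Fri, Sat ✓
Feb: 28 days, starts Sun → 5 of (none)
Mar: 31 days, starts Sun → 5 of Sun, Mon, Tue
Apr: 30 days, starts Wed → 5 of Wed, Thu
May: 31 days, starts Fri → 5 of Fri, Sat, Sun ✓
Jun: 30 days, starts Mon → 5 of Mon, Tue
Jul: 31 days, starts Wed → 5 of Wed, Thu, Fri
Aug: 31 days, starts Sat → 5 of Sat, Sun, Mon ✓
Sep: 30 days, starts Tue → 5 of Tue, Wed
Oct: 31 days, starts Thu → 5 of Thu, Fri, Sat ✓
Nov: 30 days, starts Sun → 5 of Sun, Mon
Dec: 31 days, starts Tue → 5 of Tue, Wed, Thu
Months with five Saturdays: Jan, May, Aug, Oct.

4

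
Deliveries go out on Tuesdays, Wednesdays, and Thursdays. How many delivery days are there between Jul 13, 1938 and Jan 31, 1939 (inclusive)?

87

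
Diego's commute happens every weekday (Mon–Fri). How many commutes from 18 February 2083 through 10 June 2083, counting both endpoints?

81 weekdays

18 February 2083 is a Thursday.
The range spans 113 days (inclusive of both endpoints).
113 = 7 × 16 + 1, so there are 16 full weeks plus 1 extra day.
Each full week contributes 5 weekdays (Mon–Fri): 16 × 5 = 80.
The 1 extra day is Thursday — 1 of them qualifies.
Total: 80 + 1 = 81.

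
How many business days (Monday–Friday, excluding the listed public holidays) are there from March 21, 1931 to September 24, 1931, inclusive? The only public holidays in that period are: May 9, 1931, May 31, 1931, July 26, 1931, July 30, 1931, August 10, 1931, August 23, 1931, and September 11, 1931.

131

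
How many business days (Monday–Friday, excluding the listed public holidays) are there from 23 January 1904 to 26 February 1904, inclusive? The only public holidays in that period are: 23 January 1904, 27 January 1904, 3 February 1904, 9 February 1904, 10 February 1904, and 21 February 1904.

21 business days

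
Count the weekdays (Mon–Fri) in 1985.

261

1985-01-01 is a Tuesday.
The range spans 365 days (inclusive of both endpoints).
365 = 7 × 52 + 1, so there are 52 full weeks plus 1 extra day.
Each full week contributes 5 weekdays (Mon–Fri): 52 × 5 = 260.
The 1 extra day is Tuesday — 1 of them qualifies.
Total: 260 + 1 = 261.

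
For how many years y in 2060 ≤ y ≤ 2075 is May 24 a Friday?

Day of week of May 24 in each year:
2060: Mon, 2061: Tue, 2062: Wed, 2063: Thu, 2064: Sat, 2065: Sun, 2066: Mon, 2067: Tue, 2068: Thu, 2069: Fri ✓, 2070: Sat, 2071: Sun, 2072: Tue, 2073: Wed, 2074: Thu, 2075: Fri ✓
Fridays: 2069, 2075.

2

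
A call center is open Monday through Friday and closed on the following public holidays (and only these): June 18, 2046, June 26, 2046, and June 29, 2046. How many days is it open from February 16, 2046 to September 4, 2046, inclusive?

February 16, 2046 is a Friday.
From February 16, 2046 to September 4, 2046 is 201 days inclusive.
201 = 7 × 28 + 5, so there are 28 full weeks plus 5 extra days.
Each full week contributes 5 weekdays (Mon–Fri): 28 × 5 = 140.
The 5 extra days are Friday, Saturday, Sunday, Monday, Tuesday — 3 of them qualify.
Total: 140 + 3 = 143.
Holidays: June 18, 2046 (Mon); June 26, 2046 (Tue); June 29, 2046 (Fri).
All 3 holidays fall on weekdays, so subtract 3.
Business days: 143 − 3 = 140.

140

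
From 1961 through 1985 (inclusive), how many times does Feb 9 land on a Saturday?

Day of week of February 9 in each year:
1961: Thu, 1962: Fri, 1963: Sat ✓, 1964: Sun, 1965: Tue, 1966: Wed, 1967: Thu, 1968: Fri, 1969: Sun, 1970: Mon, 1971: Tue, 1972: Wed, 1973: Fri, 1974: Sat ✓, 1975: Sun, 1976: Mon, 1977: Wed, 1978: Thu, 1979: Fri, 1980: Sat ✓, 1981: Mon, 1982: Tue, 1983: Wed, 1984: Thu, 1985: Sat ✓
Saturdays: 1963, 1974, 1980, 1985.

4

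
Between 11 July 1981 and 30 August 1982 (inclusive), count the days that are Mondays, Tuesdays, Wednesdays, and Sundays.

238

11 July 1981 is a Saturday.
That's 416 days from start to end, counting both.
416 = 7 × 59 + 3, so there are 59 full weeks plus 3 extra days.
Each full week contributes 4 days from the set (Mon, Tue, Wed, Sun): 59 × 4 = 236.
The 3 extra days are Sat, Sun, Mon — 2 of them qualify.
Total: 236 + 2 = 238.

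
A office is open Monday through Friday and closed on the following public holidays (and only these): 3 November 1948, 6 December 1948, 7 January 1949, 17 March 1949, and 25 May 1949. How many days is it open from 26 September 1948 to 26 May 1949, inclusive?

26 September 1948 is a Sunday.
The range spans 243 days (inclusive of both endpoints).
243 = 7 × 34 + 5, so there are 34 full weeks plus 5 extra days.
Each full week contributes 5 weekdays (Mon–Fri): 34 × 5 = 170.
The 5 extra days are Sun, Mon, Tue, Wed, Thu — 4 of them qualify.
Total: 170 + 4 = 174.
Holidays: 3 November 1948 (Wed); 6 December 1948 (Mon); 7 January 1949 (Fri); 17 March 1949 (Thu); 25 May 1949 (Wed).
All 5 holidays fall on weekdays, so subtract 5.
Business days: 174 − 5 = 169.

169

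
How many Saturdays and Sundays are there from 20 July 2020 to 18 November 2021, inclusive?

20 July 2020 is a Monday.
From 20 July 2020 to 18 November 2021 is 487 days inclusive.
487 = 7 × 69 + 4, so there are 69 full weeks plus 4 extra days.
Each full week contributes 2 weekend days (Sat, Sun): 69 × 2 = 138.
The 4 extra days are Mon, Tue, Wed, Thu — none qualify.
Total: 138 + 0 = 138.

138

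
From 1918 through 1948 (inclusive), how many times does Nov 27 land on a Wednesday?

Day of week of November 27 in each year:
1918: Wed ✓, 1919: Thu, 1920: Sat, 1921: Sun, 1922: Mon, 1923: Tue, 1924: Thu, 1925: Fri, 1926: Sat, 1927: Sun, 1928: Tue, 1929: Wed ✓, 1930: Thu, 1931: Fri, 1932: Sun, 1933: Mon, 1934: Tue, 1935: Wed ✓, 1936: Fri, 1937: Sat, 1938: Sun, 1939: Mon, 1940: Wed ✓, 1941: Thu, 1942: Fri, 1943: Sat, 1944: Mon, 1945: Tue, 1946: Wed ✓, 1947: Thu, 1948: Sat
Wednesdays: 1918, 1929, 1935, 1940, 1946.

5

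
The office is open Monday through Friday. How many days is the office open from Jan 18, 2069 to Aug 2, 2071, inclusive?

661

Jan 18, 2069 is a Friday.
The range spans 927 days (inclusive of both endpoints).
927 = 7 × 132 + 3, so there are 132 full weeks plus 3 extra days.
Each full week contributes 5 weekdays (Mon–Fri): 132 × 5 = 660.
The 3 extra days are Friday, Saturday, Sunday — 1 of them qualifies.
Total: 660 + 1 = 661.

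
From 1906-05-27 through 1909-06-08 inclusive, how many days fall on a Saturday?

158

1906-05-27 is a Sunday.
That's 1109 days from start to end, counting both.
1109 = 7 × 158 + 3, so there are 158 full weeks plus 3 extra days.
Each full week contributes one Saturday: 158 so far.
The 3 extra days are Sunday, Monday, Tuesday — none qualify.
Total: 158 + 0 = 158.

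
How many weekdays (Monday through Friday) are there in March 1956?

1 March 1956 is a Thursday.
That's 31 days from start to end, counting both.
31 = 7 × 4 + 3, so there are 4 full weeks plus 3 extra days.
Each full week contributes 5 weekdays (Mon–Fri): 4 × 5 = 20.
The 3 extra days are Thu, Fri, Sat — 2 of them qualify.
Total: 20 + 2 = 22.

22 weekdays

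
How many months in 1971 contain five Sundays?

A month has five Sundays exactly when Sunday falls within its first (length − 28) days.
Jan: 31 days, starts Fri → 5 of Fri, Sat, Sun ✓
Feb: 28 days, starts Mon → 5 of (none)
Mar: 31 days, starts Mon → 5 of Mon, Tue, Wed
Apr: 30 days, starts Thu → 5 of Thu, Fri
May: 31 days, starts Sat → 5 of Sat, Sun, Mon ✓
Jun: 30 days, starts Tue → 5 of Tue, Wed
Jul: 31 days, starts Thu → 5 of Thu, Fri, Sat
Aug: 31 days, starts Sun → 5 of Sun, Mon, Tue ✓
Sep: 30 days, starts Wed → 5 of Wed, Thu
Oct: 31 days, starts Fri → 5 of Fri, Sat, Sun ✓
Nov: 30 days, starts Mon → 5 of Mon, Tue
Dec: 31 days, starts Wed → 5 of Wed, Thu, Fri
Months with five Sundays: Jan, May, Aug, Oct.

4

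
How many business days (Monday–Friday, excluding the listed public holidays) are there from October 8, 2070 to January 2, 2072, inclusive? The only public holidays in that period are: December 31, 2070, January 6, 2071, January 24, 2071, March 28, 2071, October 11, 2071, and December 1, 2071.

320 business days

October 8, 2070 is a Wednesday.
That's 452 days from start to end, counting both.
452 = 7 × 64 + 4, so there are 64 full weeks plus 4 extra days.
Each full week contributes 5 weekdays (Mon–Fri): 64 × 5 = 320.
The 4 extra days are Wednesday, Thursday, Friday, Saturday — 3 of them qualify.
Total: 320 + 3 = 323.
Holidays: December 31, 2070 (Wed); January 6, 2071 (Tue); January 24, 2071 (Sat); March 28, 2071 (Sat); October 11, 2071 (Sun); December 1, 2071 (Tue).
3 of the 6 holidays fall on weekdays; the rest are weekends and were already excluded.
Business days: 323 − 3 = 320.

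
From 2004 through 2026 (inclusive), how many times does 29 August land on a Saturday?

4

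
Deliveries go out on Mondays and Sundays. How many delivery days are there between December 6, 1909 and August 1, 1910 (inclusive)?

December 6, 1909 is a Monday.
From December 6, 1909 to August 1, 1910 is 239 days inclusive.
239 = 7 × 34 + 1, so there are 34 full weeks plus 1 extra day.
Each full week contributes 2 days from the set (Mon, Sun): 34 × 2 = 68.
The 1 extra day is Monday — 1 of them qualifies.
Total: 68 + 1 = 69.

69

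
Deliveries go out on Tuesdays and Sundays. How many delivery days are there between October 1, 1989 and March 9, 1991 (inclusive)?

150

October 1, 1989 is a Sunday.
From October 1, 1989 to March 9, 1991 is 525 days inclusive.
525 = 7 × 75, so the span is exactly 75 full weeks.
Each full week contributes 2 days from the set (Tue, Sun): 75 × 2 = 150.
Total: 150.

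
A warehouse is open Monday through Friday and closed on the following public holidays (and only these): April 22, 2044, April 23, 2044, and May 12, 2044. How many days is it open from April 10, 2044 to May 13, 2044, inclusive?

April 10, 2044 is a Sunday.
From April 10, 2044 to May 13, 2044 is 34 days inclusive.
34 = 7 × 4 + 6, so there are 4 full weeks plus 6 extra days.
Each full week contributes 5 weekdays (Mon–Fri): 4 × 5 = 20.
The 6 extra days are Sunday, Monday, Tuesday, Wednesday, Thursday, Friday — 5 of them qualify.
Total: 20 + 5 = 25.
Holidays: April 22, 2044 (Fri); April 23, 2044 (Sat); May 12, 2044 (Thu).
2 of the 3 holidays fall on weekdays; the rest are weekends and were already excluded.
Business days: 25 − 2 = 23.

23 business days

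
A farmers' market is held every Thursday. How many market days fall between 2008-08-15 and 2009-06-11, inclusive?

43

2008-08-15 is a Friday.
From 2008-08-15 to 2009-06-11 is 301 days inclusive.
301 = 7 × 43, so the span is exactly 43 full weeks.
Each full week contributes one Thursday: 43 so far.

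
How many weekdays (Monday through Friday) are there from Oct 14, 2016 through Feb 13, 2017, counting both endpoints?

87 weekdays

Oct 14, 2016 is a Friday.
The range spans 123 days (inclusive of both endpoints).
123 = 7 × 17 + 4, so there are 17 full weeks plus 4 extra days.
Each full week contributes 5 weekdays (Mon–Fri): 17 × 5 = 85.
The 4 extra days are Fri, Sat, Sun, Mon — 2 of them qualify.
Total: 85 + 2 = 87.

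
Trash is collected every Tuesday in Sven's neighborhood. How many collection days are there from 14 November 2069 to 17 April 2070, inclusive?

22 Tuesdays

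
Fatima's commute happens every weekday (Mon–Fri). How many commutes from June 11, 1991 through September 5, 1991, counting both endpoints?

June 11, 1991 is a Tuesday.
The range spans 87 days (inclusive of both endpoints).
87 = 7 × 12 + 3, so there are 12 full weeks plus 3 extra days.
Each full week contributes 5 weekdays (Mon–Fri): 12 × 5 = 60.
The 3 extra days are Tue, Wed, Thu — 3 of them qualify.
Total: 60 + 3 = 63.

63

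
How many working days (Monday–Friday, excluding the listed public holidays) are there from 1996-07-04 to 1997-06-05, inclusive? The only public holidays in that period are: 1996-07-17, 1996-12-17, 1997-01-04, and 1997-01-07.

1996-07-04 is a Thursday.
That's 337 days from start to end, counting both.
337 = 7 × 48 + 1, so there are 48 full weeks plus 1 extra day.
Each full week contributes 5 weekdays (Mon–Fri): 48 × 5 = 240.
The 1 extra day is Thursday — 1 of them qualifies.
Total: 240 + 1 = 241.
Holidays: 1996-07-17 (Wed); 1996-12-17 (Tue); 1997-01-04 (Sat); 1997-01-07 (Tue).
3 of the 4 holidays fall on weekdays; the rest are weekends and were already excluded.
Business days: 241 − 3 = 238.

238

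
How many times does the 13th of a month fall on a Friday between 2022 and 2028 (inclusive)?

Friday-the-13ths by year:
2022: May
2023: Jan, Oct
2024: Sep, Dec
2025: Jun
2026: Feb, Mar, Nov
2027: Aug
2028: Oct

11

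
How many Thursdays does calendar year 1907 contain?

52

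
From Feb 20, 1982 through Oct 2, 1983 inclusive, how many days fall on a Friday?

Feb 20, 1982 is a Saturday.
That's 590 days from start to end, counting both.
590 = 7 × 84 + 2, so there are 84 full weeks plus 2 extra days.
Each full week contributes one Friday: 84 so far.
The 2 extra days are Saturday, Sunday — none qualify.
Total: 84 + 0 = 84.

84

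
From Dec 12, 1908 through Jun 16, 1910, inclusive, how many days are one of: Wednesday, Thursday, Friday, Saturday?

Dec 12, 1908 is a Saturday.
From Dec 12, 1908 to Jun 16, 1910 is 552 days inclusive.
552 = 7 × 78 + 6, so there are 78 full weeks plus 6 extra days.
Each full week contributes 4 days from the set (Wed, Thu, Fri, Sat): 78 × 4 = 312.
The 6 extra days are Sat, Sun, Mon, Tue, Wed, Thu — 3 of them qualify.
Total: 312 + 3 = 315.

315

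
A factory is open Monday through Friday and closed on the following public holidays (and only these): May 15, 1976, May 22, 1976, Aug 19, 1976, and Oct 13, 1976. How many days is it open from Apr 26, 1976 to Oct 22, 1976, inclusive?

Apr 26, 1976 is a Monday.
The range spans 180 days (inclusive of both endpoints).
180 = 7 × 25 + 5, so there are 25 full weeks plus 5 extra days.
Each full week contributes 5 weekdays (Mon–Fri): 25 × 5 = 125.
The 5 extra days are Monday, Tuesday, Wednesday, Thursday, Friday — 5 of them qualify.
Total: 125 + 5 = 130.
Holidays: May 15, 1976 (Sat); May 22, 1976 (Sat); Aug 19, 1976 (Thu); Oct 13, 1976 (Wed).
2 of the 4 holidays fall on weekdays; the rest are weekends and were already excluded.
Business days: 130 − 2 = 128.

128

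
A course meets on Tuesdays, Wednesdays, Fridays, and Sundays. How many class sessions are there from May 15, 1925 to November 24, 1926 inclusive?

May 15, 1925 is a Friday.
The range spans 559 days (inclusive of both endpoints).
559 = 7 × 79 + 6, so there are 79 full weeks plus 6 extra days.
Each full week contributes 4 days from the set (Tue, Wed, Fri, Sun): 79 × 4 = 316.
The 6 extra days are Friday, Saturday, Sunday, Monday, Tuesday, Wednesday — 4 of them qualify.
Total: 316 + 4 = 320.

320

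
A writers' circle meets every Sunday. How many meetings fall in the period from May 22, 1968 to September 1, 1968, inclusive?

15

May 22, 1968 is a Wednesday.
That's 103 days from start to end, counting both.
103 = 7 × 14 + 5, so there are 14 full weeks plus 5 extra days.
Each full week contributes one Sunday: 14 so far.
The 5 extra days are Wednesday, Thursday, Friday, Saturday, Sunday — 1 of them qualifies.
Total: 14 + 1 = 15.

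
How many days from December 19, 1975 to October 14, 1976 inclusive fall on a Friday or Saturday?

December 19, 1975 is a Friday.
From December 19, 1975 to October 14, 1976 is 301 days inclusive.
301 = 7 × 43, so the span is exactly 43 full weeks.
Each full week contributes 2 days from the set (Fri, Sat): 43 × 2 = 86.
Total: 86.

86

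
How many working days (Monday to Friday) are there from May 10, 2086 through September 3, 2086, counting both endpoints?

May 10, 2086 is a Friday.
That's 117 days from start to end, counting both.
117 = 7 × 16 + 5, so there are 16 full weeks plus 5 extra days.
Each full week contributes 5 weekdays (Mon–Fri): 16 × 5 = 80.
The 5 extra days are Fri, Sat, Sun, Mon, Tue — 3 of them qualify.
Total: 80 + 3 = 83.

83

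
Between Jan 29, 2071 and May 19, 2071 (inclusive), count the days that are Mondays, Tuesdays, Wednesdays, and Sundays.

63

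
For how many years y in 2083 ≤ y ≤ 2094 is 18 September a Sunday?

1

Day of week of September 18 in each year:
2083: Sat, 2084: Mon, 2085: Tue, 2086: Wed, 2087: Thu, 2088: Sat, 2089: Sun ✓, 2090: Mon, 2091: Tue, 2092: Thu, 2093: Fri, 2094: Sat
Sundays: 2089.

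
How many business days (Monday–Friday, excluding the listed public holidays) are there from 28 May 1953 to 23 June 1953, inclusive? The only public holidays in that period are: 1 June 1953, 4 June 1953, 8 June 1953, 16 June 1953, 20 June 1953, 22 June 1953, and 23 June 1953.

28 May 1953 is a Thursday.
The range spans 27 days (inclusive of both endpoints).
27 = 7 × 3 + 6, so there are 3 full weeks plus 6 extra days.
Each full week contributes 5 weekdays (Mon–Fri): 3 × 5 = 15.
The 6 extra days are Thu, Fri, Sat, Sun, Mon, Tue — 4 of them qualify.
Total: 15 + 4 = 19.
Holidays: 1 June 1953 (Mon); 4 June 1953 (Thu); 8 June 1953 (Mon); 16 June 1953 (Tue); 20 June 1953 (Sat); 22 June 1953 (Mon); 23 June 1953 (Tue).
6 of the 7 holidays fall on weekdays; the rest are weekends and were already excluded.
Business days: 19 − 6 = 13.

13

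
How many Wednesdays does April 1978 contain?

4

1978-04-01 is a Saturday.
The range spans 30 days (inclusive of both endpoints).
30 = 7 × 4 + 2, so there are 4 full weeks plus 2 extra days.
Each full week contributes one Wednesday: 4 so far.
The 2 extra days are Saturday, Sunday — none qualify.
Total: 4 + 0 = 4.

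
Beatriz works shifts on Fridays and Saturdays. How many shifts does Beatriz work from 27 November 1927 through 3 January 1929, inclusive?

114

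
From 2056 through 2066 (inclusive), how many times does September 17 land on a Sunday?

2

Day of week of September 17 in each year:
2056: Sun ✓, 2057: Mon, 2058: Tue, 2059: Wed, 2060: Fri, 2061: Sat, 2062: Sun ✓, 2063: Mon, 2064: Wed, 2065: Thu, 2066: Fri
Sundays: 2056, 2062.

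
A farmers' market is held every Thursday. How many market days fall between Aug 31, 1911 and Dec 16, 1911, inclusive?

Aug 31, 1911 is a Thursday.
The range spans 108 days (inclusive of both endpoints).
108 = 7 × 15 + 3, so there are 15 full weeks plus 3 extra days.
Each full week contributes one Thursday: 15 so far.
The 3 extra days are Thu, Fri, Sat — 1 of them qualifies.
Total: 15 + 1 = 16.

16 Thursdays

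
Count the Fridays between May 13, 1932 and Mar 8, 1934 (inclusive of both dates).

95

May 13, 1932 is a Friday.
The range spans 665 days (inclusive of both endpoints).
665 = 7 × 95, so the span is exactly 95 full weeks.
Each full week contributes one Friday: 95 so far.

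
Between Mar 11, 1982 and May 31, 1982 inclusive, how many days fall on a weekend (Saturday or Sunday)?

Mar 11, 1982 is a Thursday.
From Mar 11, 1982 to May 31, 1982 is 82 days inclusive.
82 = 7 × 11 + 5, so there are 11 full weeks plus 5 extra days.
Each full week contributes 2 weekend days (Sat, Sun): 11 × 2 = 22.
The 5 extra days are Thursday, Friday, Saturday, Sunday, Monday — 2 of them qualify.
Total: 22 + 2 = 24.

24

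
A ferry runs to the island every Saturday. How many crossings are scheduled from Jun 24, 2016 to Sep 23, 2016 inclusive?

Jun 24, 2016 is a Friday.
That's 92 days from start to end, counting both.
92 = 7 × 13 + 1, so there are 13 full weeks plus 1 extra day.
Each full week contributes one Saturday: 13 so far.
The 1 extra day is Friday — none qualify.
Total: 13 + 0 = 13.

13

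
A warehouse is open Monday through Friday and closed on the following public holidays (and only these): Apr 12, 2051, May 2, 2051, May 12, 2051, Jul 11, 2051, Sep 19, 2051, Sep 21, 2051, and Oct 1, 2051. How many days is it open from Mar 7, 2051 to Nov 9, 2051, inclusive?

172 business days

Mar 7, 2051 is a Tuesday.
The range spans 248 days (inclusive of both endpoints).
248 = 7 × 35 + 3, so there are 35 full weeks plus 3 extra days.
Each full week contributes 5 weekdays (Mon–Fri): 35 × 5 = 175.
The 3 extra days are Tue, Wed, Thu — 3 of them qualify.
Total: 175 + 3 = 178.
Holidays: Apr 12, 2051 (Wed); May 2, 2051 (Tue); May 12, 2051 (Fri); Jul 11, 2051 (Tue); Sep 19, 2051 (Tue); Sep 21, 2051 (Thu); Oct 1, 2051 (Sun).
6 of the 7 holidays fall on weekdays; the rest are weekends and were already excluded.
Business days: 178 − 6 = 172.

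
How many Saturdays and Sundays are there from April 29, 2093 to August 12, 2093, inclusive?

30

April 29, 2093 is a Wednesday.
The range spans 106 days (inclusive of both endpoints).
106 = 7 × 15 + 1, so there are 15 full weeks plus 1 extra day.
Each full week contributes 2 weekend days (Sat, Sun): 15 × 2 = 30.
The 1 extra day is Wed — none qualify.
Total: 30 + 0 = 30.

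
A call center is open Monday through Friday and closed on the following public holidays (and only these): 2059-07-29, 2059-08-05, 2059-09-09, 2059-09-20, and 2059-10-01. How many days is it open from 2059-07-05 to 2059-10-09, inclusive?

65 working days

2059-07-05 is a Saturday.
The range spans 97 days (inclusive of both endpoints).
97 = 7 × 13 + 6, so there are 13 full weeks plus 6 extra days.
Each full week contributes 5 weekdays (Mon–Fri): 13 × 5 = 65.
The 6 extra days are Sat, Sun, Mon, Tue, Wed, Thu — 4 of them qualify.
Total: 65 + 4 = 69.
Holidays: 2059-07-29 (Tue); 2059-08-05 (Tue); 2059-09-09 (Tue); 2059-09-20 (Sat); 2059-10-01 (Wed).
4 of the 5 holidays fall on weekdays; the rest are weekends and were already excluded.
Business days: 69 − 4 = 65.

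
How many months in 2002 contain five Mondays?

4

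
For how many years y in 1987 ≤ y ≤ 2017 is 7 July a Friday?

5

Day of week of July 7 in each year:
1987: Tue, 1988: Thu, 1989: Fri ✓, 1990: Sat, 1991: Sun, 1992: Tue, 1993: Wed, 1994: Thu, 1995: Fri ✓, 1996: Sun, 1997: Mon, 1998: Tue, 1999: Wed, 2000: Fri ✓, 2001: Sat, 2002: Sun, 2003: Mon, 2004: Wed, 2005: Thu, 2006: Fri ✓, 2007: Sat, 2008: Mon, 2009: Tue, 2010: Wed, 2011: Thu, 2012: Sat, 2013: Sun, 2014: Mon, 2015: Tue, 2016: Thu, 2017: Fri ✓
Fridays: 1989, 1995, 2000, 2006, 2017.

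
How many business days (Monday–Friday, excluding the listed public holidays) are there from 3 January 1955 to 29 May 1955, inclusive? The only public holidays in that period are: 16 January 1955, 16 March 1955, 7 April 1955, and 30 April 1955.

3 January 1955 is a Monday.
From 3 January 1955 to 29 May 1955 is 147 days inclusive.
147 = 7 × 21, so the span is exactly 21 full weeks.
Each full week contributes 5 weekdays (Mon–Fri): 21 × 5 = 105.
Holidays: 16 January 1955 (Sun); 16 March 1955 (Wed); 7 April 1955 (Thu); 30 April 1955 (Sat).
2 of the 4 holidays fall on weekdays; the rest are weekends and were already excluded.
Business days: 105 − 2 = 103.

103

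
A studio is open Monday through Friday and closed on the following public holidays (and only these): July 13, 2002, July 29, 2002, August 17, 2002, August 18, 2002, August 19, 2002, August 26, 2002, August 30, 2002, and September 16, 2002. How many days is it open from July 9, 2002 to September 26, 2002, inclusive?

July 9, 2002 is a Tuesday.
That's 80 days from start to end, counting both.
80 = 7 × 11 + 3, so there are 11 full weeks plus 3 extra days.
Each full week contributes 5 weekdays (Mon–Fri): 11 × 5 = 55.
The 3 extra days are Tue, Wed, Thu — 3 of them qualify.
Total: 55 + 3 = 58.
Holidays: July 13, 2002 (Sat); July 29, 2002 (Mon); August 17, 2002 (Sat); August 18, 2002 (Sun); August 19, 2002 (Mon); August 26, 2002 (Mon); August 30, 2002 (Fri); September 16, 2002 (Mon).
5 of the 8 holidays fall on weekdays; the rest are weekends and were already excluded.
Business days: 58 − 5 = 53.

53 working days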